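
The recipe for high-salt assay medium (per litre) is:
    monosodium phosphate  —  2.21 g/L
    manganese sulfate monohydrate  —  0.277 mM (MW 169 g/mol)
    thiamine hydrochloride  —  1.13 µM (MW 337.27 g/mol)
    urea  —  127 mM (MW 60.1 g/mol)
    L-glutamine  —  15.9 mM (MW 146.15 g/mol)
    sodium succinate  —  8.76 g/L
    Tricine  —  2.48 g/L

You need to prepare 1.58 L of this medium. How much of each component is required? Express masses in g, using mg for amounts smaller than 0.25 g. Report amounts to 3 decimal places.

monosodium phosphate 3.492 g; manganese sulfate monohydrate 73.965 mg; thiamine hydrochloride 0.602 mg; urea 12.060 g; L-glutamine 3.672 g; sodium succinate 13.841 g; Tricine 3.918 g

Scale factor relative to 1 L: 1.58.
monosodium phosphate: 2.21 g/L × 1.58 L = 3.492 g
manganese sulfate monohydrate: 0.277 mmol/L × 169 mg/mmol × 1.58 L = 73.965 mg
thiamine hydrochloride: 1.13 µmol/L × 337.27 g/mol × 1.58 L ÷ 1000 = 0.602 mg
urea: 127 mmol/L × 60.1 g/mol × 1.58 L ÷ 1000 = 12.060 g
L-glutamine: 15.9 mmol/L × 146.15 g/mol × 1.58 L ÷ 1000 = 3.672 g
sodium succinate: 8.76 g/L × 1.58 L = 13.841 g
Tricine: 2.48 g/L × 1.58 L = 3.918 g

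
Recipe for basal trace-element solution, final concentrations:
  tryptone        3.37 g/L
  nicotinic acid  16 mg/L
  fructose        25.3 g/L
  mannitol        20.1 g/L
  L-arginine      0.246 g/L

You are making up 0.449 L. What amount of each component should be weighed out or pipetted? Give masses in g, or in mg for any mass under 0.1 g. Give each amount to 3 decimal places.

Scale factor relative to 1 L: 0.449.
tryptone: 3.37 g/L × 0.449 L = 1.513 g
nicotinic acid: 16 mg/L × 0.449 L = 7.184 mg
fructose: 25.3 g/L × 0.449 L = 11.360 g
mannitol: 20.1 g/L × 0.449 L = 9.025 g
L-arginine: 0.246 g/L × 0.449 L = 0.110 g

tryptone 1.513 g; nicotinic acid 7.184 mg; fructose 11.360 g; mannitol 9.025 g; L-arginine 0.110 g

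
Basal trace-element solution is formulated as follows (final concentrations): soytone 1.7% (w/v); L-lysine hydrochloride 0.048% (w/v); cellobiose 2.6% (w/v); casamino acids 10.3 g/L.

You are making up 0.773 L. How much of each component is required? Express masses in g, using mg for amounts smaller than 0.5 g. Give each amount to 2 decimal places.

Working volume: 0.773 L.
soytone: 1.7 g per 100 mL × 773 mL ÷ 100 = 13.14 g
L-lysine hydrochloride: 0.048% w/v = 0.48 g/L → 0.48 × 0.773 L = 0.37104 g = 371.04 mg
cellobiose: 2.6 g per 100 mL × 773 mL ÷ 100 = 20.10 g
casamino acids: 10.3 g/L × 0.773 L = 7.96 g

soytone 13.14 g; L-lysine hydrochloride 371.04 mg; cellobiose 20.10 g; casamino acids 7.96 g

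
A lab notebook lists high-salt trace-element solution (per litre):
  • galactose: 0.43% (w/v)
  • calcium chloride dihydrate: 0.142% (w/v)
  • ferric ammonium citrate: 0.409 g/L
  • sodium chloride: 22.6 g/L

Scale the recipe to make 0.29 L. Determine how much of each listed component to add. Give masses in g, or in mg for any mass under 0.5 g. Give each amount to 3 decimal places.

Scale factor relative to 1 L: 0.29.
galactose: 0.43% w/v = 4.3 g/L → 4.3 × 0.29 L = 1.247 g
calcium chloride dihydrate: 0.142% w/v = 1.42 g/L → 1.42 × 0.29 L = 0.4118 g = 411.800 mg
ferric ammonium citrate: 0.409 g/L × 0.29 L = 0.11861 g = 118.610 mg
sodium chloride: 22.6 g/L × 0.29 L = 6.554 g

galactose 1.247 g; calcium chloride dihydrate 411.800 mg; ferric ammonium citrate 118.610 mg; sodium chloride 6.554 g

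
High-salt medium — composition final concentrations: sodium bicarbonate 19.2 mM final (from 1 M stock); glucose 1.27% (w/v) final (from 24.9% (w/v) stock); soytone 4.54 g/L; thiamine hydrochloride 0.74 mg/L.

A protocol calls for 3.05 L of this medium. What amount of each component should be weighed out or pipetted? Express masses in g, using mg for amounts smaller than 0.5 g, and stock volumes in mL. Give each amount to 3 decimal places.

sodium bicarbonate 58.560 mL; glucose 155.562 mL; soytone 13.847 g; thiamine hydrochloride 2.257 mg

Working volume: 3.05 L.
sodium bicarbonate: V = C2·V2/C1 = 19.2 mM × 3050 mL ÷ 1000 mM = 58.560 mL
glucose: dilute stock: 1.27% ÷ 24.9% × 3050 mL = 155.562 mL
soytone: 4.54 g/L × 3.05 L = 13.847 g
thiamine hydrochloride: 0.74 mg/L × 3.05 L = 2.257 mg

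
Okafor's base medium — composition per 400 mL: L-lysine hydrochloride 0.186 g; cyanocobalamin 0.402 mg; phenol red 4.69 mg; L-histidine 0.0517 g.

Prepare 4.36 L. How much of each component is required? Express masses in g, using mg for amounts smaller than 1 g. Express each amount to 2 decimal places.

L-lysine hydrochloride 2.03 g; cyanocobalamin 4.38 mg; phenol red 51.12 mg; L-histidine 563.53 mg

Scale factor = 4360 mL / 400 mL = 10.9.
L-lysine hydrochloride: 0.186 g × (4360 mL / 400 mL) = 2.03 g
cyanocobalamin: 0.402 mg × (4360 mL / 400 mL) = 4.38 mg
phenol red: 4.69 mg × (4360 mL / 400 mL) = 51.12 mg
L-histidine: 0.0517 g × (4360 mL / 400 mL) = 0.56353 g = 563.53 mg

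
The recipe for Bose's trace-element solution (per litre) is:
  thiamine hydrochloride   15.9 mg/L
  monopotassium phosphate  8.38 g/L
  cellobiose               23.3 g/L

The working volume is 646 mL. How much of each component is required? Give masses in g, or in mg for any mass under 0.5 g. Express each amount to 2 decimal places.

Scale factor relative to 1 L: 0.646.
thiamine hydrochloride: 15.9 mg/L × 0.646 L = 10.27 mg
monopotassium phosphate: 8.38 g/L × 0.646 L = 5.41 g
cellobiose: 23.3 g/L × 0.646 L = 15.05 g

thiamine hydrochloride 10.27 mg; monopotassium phosphate 5.41 g; cellobiose 15.05 g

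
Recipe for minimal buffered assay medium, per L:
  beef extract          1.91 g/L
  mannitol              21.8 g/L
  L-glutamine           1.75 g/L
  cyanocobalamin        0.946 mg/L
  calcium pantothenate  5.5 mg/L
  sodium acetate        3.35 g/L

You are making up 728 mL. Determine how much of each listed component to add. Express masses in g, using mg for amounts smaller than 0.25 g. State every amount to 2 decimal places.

Working volume: 728 mL = 0.728 L.
beef extract: 1.91 g/L × 0.728 L = 1.39 g
mannitol: 21.8 g/L × 0.728 L = 15.87 g
L-glutamine: 1.75 g/L × 0.728 L = 1.27 g
cyanocobalamin: 0.946 mg/L × 0.728 L = 0.69 mg
calcium pantothenate: 5.5 mg/L × 0.728 L = 4.00 mg
sodium acetate: 3.35 g/L × 0.728 L = 2.44 g

beef extract 1.39 g; mannitol 15.87 g; L-glutamine 1.27 g; cyanocobalamin 0.69 mg; calcium pantothenate 4.00 mg; sodium acetate 2.44 g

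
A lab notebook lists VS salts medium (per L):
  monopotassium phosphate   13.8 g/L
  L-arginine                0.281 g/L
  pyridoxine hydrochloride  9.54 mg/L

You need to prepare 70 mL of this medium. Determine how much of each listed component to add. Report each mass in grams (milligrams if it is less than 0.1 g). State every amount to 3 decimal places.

monopotassium phosphate 0.966 g; L-arginine 19.670 mg; pyridoxine hydrochloride 0.668 mg

Working volume: 70 mL = 0.07 L.
monopotassium phosphate: 13.8 g/L × 0.07 L = 0.966 g
L-arginine: 0.281 g/L × 0.07 L = 0.01967 g = 19.670 mg
pyridoxine hydrochloride: 9.54 mg/L × 0.07 L = 0.668 mg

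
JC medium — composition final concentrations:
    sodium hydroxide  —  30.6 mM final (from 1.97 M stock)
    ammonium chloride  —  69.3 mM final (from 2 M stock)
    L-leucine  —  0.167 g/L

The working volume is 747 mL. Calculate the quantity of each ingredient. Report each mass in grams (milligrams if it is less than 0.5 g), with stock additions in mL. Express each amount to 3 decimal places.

Scale factor relative to 1 L: 0.747.
sodium hydroxide: C1V1 = C2V2 → 30.6 mM × 747 mL ÷ 1970 mM = 11.603 mL
ammonium chloride: dilute stock: 69.3 mM × 747 mL ÷ 2000 mM = 25.884 mL
L-leucine: 0.167 g/L × 0.747 L = 0.124749 g = 124.749 mg

sodium hydroxide 11.603 mL; ammonium chloride 25.884 mL; L-leucine 124.749 mg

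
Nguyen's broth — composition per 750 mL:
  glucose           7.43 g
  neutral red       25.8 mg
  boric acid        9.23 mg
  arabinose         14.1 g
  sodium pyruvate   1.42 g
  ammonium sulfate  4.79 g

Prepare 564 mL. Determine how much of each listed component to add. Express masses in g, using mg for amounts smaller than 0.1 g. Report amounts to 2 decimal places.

glucose 5.59 g; neutral red 19.40 mg; boric acid 6.94 mg; arabinose 10.60 g; sodium pyruvate 1.07 g; ammonium sulfate 3.60 g

Ratio of target to recipe volume: 564 / 750 = 0.752.
glucose: 7.43 g × (564 mL / 750 mL) = 5.59 g
neutral red: 25.8 mg × (564 mL / 750 mL) = 19.40 mg
boric acid: 9.23 mg × (564 mL / 750 mL) = 6.94 mg
arabinose: 14.1 g × (564 mL / 750 mL) = 10.60 g
sodium pyruvate: 1.42 g × (564 mL / 750 mL) = 1.07 g
ammonium sulfate: 4.79 g × (564 mL / 750 mL) = 3.60 g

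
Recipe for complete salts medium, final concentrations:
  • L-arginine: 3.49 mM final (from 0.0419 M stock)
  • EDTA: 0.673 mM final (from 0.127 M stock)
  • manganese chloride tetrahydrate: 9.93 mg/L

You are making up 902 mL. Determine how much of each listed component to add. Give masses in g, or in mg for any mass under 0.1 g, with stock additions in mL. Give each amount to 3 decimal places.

Working volume: 902 mL = 0.902 L.
L-arginine: V = C2·V2/C1 = 3.49 mM × 902 mL ÷ 41.9 mM = 75.131 mL
EDTA: C1V1 = C2V2 → 0.673 mM × 902 mL ÷ 127 mM = 4.780 mL
manganese chloride tetrahydrate: 9.93 mg/L × 0.902 L = 8.957 mg

L-arginine 75.131 mL; EDTA 4.780 mL; manganese chloride tetrahydrate 8.957 mg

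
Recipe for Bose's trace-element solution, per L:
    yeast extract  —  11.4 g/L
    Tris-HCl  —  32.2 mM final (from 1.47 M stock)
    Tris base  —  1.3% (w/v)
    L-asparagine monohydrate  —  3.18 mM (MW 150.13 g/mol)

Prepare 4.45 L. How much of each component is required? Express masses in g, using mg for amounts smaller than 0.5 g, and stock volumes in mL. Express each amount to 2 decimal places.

Scale factor relative to 1 L: 4.45.
yeast extract: 11.4 g/L × 4.45 L = 50.73 g
Tris-HCl: C1V1 = C2V2 → 32.2 mM × 4450 mL ÷ 1470 mM = 97.48 mL
Tris base: 1.3 g per 100 mL × 4450 mL ÷ 100 = 57.85 g
L-asparagine monohydrate: 3.18 mmol/L × 150.13 g/mol × 4.45 L ÷ 1000 = 2.12 g

yeast extract 50.73 g; Tris-HCl 97.48 mL; Tris base 57.85 g; L-asparagine monohydrate 2.12 g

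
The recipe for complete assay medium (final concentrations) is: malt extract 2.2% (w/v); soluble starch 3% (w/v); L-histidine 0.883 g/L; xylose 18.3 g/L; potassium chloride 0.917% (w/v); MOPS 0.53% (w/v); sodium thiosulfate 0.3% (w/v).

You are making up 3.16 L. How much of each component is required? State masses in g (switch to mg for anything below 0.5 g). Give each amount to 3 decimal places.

malt extract 69.520 g; soluble starch 94.800 g; L-histidine 2.790 g; xylose 57.828 g; potassium chloride 28.977 g; MOPS 16.748 g; sodium thiosulfate 9.480 g

Working volume: 3.16 L.
malt extract: 2.2 g per 100 mL × 3160 mL ÷ 100 = 69.520 g
soluble starch: 3 g per 100 mL × 3160 mL ÷ 100 = 94.800 g
L-histidine: 0.883 g/L × 3.16 L = 2.790 g
xylose: 18.3 g/L × 3.16 L = 57.828 g
potassium chloride: 0.917 g per 100 mL × 3160 mL ÷ 100 = 28.977 g
MOPS: 0.53% w/v = 5.3 g/L → 5.3 × 3.16 L = 16.748 g
sodium thiosulfate: 0.3 g per 100 mL × 3160 mL ÷ 100 = 9.480 g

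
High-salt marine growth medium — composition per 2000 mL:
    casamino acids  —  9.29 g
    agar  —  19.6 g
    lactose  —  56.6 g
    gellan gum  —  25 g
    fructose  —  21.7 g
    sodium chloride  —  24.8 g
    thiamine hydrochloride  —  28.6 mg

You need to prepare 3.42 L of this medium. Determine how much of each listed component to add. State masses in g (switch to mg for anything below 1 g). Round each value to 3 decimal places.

casamino acids 15.886 g; agar 33.516 g; lactose 96.786 g; gellan gum 42.750 g; fructose 37.107 g; sodium chloride 42.408 g; thiamine hydrochloride 48.906 mg

Scale factor = 3420 mL / 2000 mL = 1.71.
casamino acids: 9.29 g × (3420 mL / 2000 mL) = 15.886 g
agar: 19.6 g × (3420 mL / 2000 mL) = 33.516 g
lactose: 56.6 g × (3420 mL / 2000 mL) = 96.786 g
gellan gum: 25 g × (3420 mL / 2000 mL) = 42.750 g
fructose: 21.7 g × (3420 mL / 2000 mL) = 37.107 g
sodium chloride: 24.8 g × (3420 mL / 2000 mL) = 42.408 g
thiamine hydrochloride: 28.6 mg × (3420 mL / 2000 mL) = 48.906 mg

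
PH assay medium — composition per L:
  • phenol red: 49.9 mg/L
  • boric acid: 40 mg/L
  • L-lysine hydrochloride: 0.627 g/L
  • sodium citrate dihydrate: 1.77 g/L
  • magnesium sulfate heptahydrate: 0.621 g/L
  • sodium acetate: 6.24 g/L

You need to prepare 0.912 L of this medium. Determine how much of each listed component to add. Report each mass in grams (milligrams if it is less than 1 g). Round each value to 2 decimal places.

Scale factor relative to 1 L: 0.912.
phenol red: 49.9 mg/L × 0.912 L = 45.51 mg
boric acid: 40 mg/L × 0.912 L = 36.48 mg
L-lysine hydrochloride: 0.627 g/L × 0.912 L = 0.571824 g = 571.82 mg
sodium citrate dihydrate: 1.77 g/L × 0.912 L = 1.61 g
magnesium sulfate heptahydrate: 0.621 g/L × 0.912 L = 0.566352 g = 566.35 mg
sodium acetate: 6.24 g/L × 0.912 L = 5.69 g

phenol red 45.51 mg; boric acid 36.48 mg; L-lysine hydrochloride 571.82 mg; sodium citrate dihydrate 1.61 g; magnesium sulfate heptahydrate 566.35 mg; sodium acetate 5.69 g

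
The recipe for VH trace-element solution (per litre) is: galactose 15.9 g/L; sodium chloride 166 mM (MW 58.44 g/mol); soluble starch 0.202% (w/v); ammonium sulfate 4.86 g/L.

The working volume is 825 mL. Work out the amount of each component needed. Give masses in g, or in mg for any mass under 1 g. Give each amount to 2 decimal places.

galactose 13.12 g; sodium chloride 8.00 g; soluble starch 1.67 g; ammonium sulfate 4.01 g

Scale factor relative to 1 L: 0.825.
galactose: 15.9 g/L × 0.825 L = 13.12 g
sodium chloride: 166 mmol/L × 58.44 g/mol × 0.825 L ÷ 1000 = 8.00 g
soluble starch: 0.202 g per 100 mL × 825 mL ÷ 100 = 1.67 g
ammonium sulfate: 4.86 g/L × 0.825 L = 4.01 g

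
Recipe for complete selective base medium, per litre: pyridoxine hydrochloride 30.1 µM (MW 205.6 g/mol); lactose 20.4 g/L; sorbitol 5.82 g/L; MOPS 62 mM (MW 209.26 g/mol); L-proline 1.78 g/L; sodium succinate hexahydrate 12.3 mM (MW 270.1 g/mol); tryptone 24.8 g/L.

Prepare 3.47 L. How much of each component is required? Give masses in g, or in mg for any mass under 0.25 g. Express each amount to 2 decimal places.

Scale factor relative to 1 L: 3.47.
pyridoxine hydrochloride: 30.1 µmol/L × 205.6 g/mol × 3.47 L ÷ 1000 = 21.47 mg
lactose: 20.4 g/L × 3.47 L = 70.79 g
sorbitol: 5.82 g/L × 3.47 L = 20.20 g
MOPS: 62 mmol/L × 209.26 g/mol × 3.47 L ÷ 1000 = 45.02 g
L-proline: 1.78 g/L × 3.47 L = 6.18 g
sodium succinate hexahydrate: 12.3 mmol/L × 270.1 g/mol × 3.47 L ÷ 1000 = 11.53 g
tryptone: 24.8 g/L × 3.47 L = 86.06 g

pyridoxine hydrochloride 21.47 mg; lactose 70.79 g; sorbitol 20.20 g; MOPS 45.02 g; L-proline 6.18 g; sodium succinate hexahydrate 11.53 g; tryptone 86.06 g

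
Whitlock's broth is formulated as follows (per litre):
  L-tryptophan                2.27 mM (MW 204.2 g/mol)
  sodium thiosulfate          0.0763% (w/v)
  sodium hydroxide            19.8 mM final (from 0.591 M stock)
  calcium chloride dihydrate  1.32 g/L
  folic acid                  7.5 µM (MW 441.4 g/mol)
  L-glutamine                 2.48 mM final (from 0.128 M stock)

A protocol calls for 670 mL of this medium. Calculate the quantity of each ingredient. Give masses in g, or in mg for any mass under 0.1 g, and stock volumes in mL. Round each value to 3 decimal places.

L-tryptophan 0.311 g; sodium thiosulfate 0.511 g; sodium hydroxide 22.447 mL; calcium chloride dihydrate 0.884 g; folic acid 2.218 mg; L-glutamine 12.981 mL

Working volume: 670 mL = 0.67 L.
L-tryptophan: 2.27 mmol/L × 204.2 g/mol × 0.67 L ÷ 1000 = 0.311 g
sodium thiosulfate: 0.0763 g per 100 mL × 670 mL ÷ 100 = 0.511 g
sodium hydroxide: C1V1 = C2V2 → 19.8 mM × 670 mL ÷ 591 mM = 22.447 mL
calcium chloride dihydrate: 1.32 g/L × 0.67 L = 0.884 g
folic acid: 7.5 µmol/L × 441.4 g/mol × 0.67 L ÷ 1000 = 2.218 mg
L-glutamine: C1V1 = C2V2 → 2.48 mM × 670 mL ÷ 128 mM = 12.981 mL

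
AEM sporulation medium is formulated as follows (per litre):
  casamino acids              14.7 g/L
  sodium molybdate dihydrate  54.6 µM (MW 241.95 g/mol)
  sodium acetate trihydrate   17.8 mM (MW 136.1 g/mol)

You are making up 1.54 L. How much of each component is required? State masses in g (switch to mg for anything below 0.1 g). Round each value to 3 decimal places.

casamino acids 22.638 g; sodium molybdate dihydrate 20.344 mg; sodium acetate trihydrate 3.731 g

Scale factor relative to 1 L: 1.54.
casamino acids: 14.7 g/L × 1.54 L = 22.638 g
sodium molybdate dihydrate: 54.6 µmol/L × 241.95 g/mol × 1.54 L ÷ 1000 = 20.344 mg
sodium acetate trihydrate: 17.8 mmol/L × 136.1 g/mol × 1.54 L ÷ 1000 = 3.731 g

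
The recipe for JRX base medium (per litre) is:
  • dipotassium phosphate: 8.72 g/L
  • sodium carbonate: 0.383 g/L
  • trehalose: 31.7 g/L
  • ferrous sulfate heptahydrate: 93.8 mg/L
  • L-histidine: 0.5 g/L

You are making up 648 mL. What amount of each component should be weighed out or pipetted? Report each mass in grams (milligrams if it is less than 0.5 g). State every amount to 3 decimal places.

dipotassium phosphate 5.651 g; sodium carbonate 248.184 mg; trehalose 20.542 g; ferrous sulfate heptahydrate 60.782 mg; L-histidine 324.000 mg

Working volume: 648 mL = 0.648 L.
dipotassium phosphate: 8.72 g/L × 0.648 L = 5.651 g
sodium carbonate: 0.383 g/L × 0.648 L = 0.248184 g = 248.184 mg
trehalose: 31.7 g/L × 0.648 L = 20.542 g
ferrous sulfate heptahydrate: 93.8 mg/L × 0.648 L = 60.782 mg
L-histidine: 0.5 g/L × 0.648 L = 0.324 g = 324.000 mg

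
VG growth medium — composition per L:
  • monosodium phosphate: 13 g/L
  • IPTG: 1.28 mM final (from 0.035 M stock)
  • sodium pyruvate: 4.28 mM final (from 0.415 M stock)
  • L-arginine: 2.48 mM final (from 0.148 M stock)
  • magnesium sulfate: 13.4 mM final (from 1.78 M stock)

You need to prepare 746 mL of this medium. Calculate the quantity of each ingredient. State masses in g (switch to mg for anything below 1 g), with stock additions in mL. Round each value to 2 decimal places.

Working volume: 746 mL = 0.746 L.
monosodium phosphate: 13 g/L × 0.746 L = 9.70 g
IPTG: V = C2·V2/C1 = 1.28 mM × 746 mL ÷ 35 mM = 27.28 mL
sodium pyruvate: dilute stock: 4.28 mM × 746 mL ÷ 415 mM = 7.69 mL
L-arginine: V = C2·V2/C1 = 2.48 mM × 746 mL ÷ 148 mM = 12.50 mL
magnesium sulfate: C1V1 = C2V2 → 13.4 mM × 746 mL ÷ 1780 mM = 5.62 mL

monosodium phosphate 9.70 g; IPTG 27.28 mL; sodium pyruvate 7.69 mL; L-arginine 12.50 mL; magnesium sulfate 5.62 mL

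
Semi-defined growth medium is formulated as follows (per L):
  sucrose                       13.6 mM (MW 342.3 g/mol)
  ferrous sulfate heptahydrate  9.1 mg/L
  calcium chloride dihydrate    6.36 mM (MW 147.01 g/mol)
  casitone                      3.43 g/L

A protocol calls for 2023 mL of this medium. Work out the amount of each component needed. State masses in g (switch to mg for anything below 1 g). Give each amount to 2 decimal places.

Target volume = 2023 mL = 2.023 L.
sucrose: 13.6 mmol/L × 342.3 g/mol × 2.023 L ÷ 1000 = 9.42 g
ferrous sulfate heptahydrate: 9.1 mg/L × 2.023 L = 18.41 mg
calcium chloride dihydrate: 6.36 mmol/L × 147.01 g/mol × 2.023 L ÷ 1000 = 1.89 g
casitone: 3.43 g/L × 2.023 L = 6.94 g

sucrose 9.42 g; ferrous sulfate heptahydrate 18.41 mg; calcium chloride dihydrate 1.89 g; casitone 6.94 g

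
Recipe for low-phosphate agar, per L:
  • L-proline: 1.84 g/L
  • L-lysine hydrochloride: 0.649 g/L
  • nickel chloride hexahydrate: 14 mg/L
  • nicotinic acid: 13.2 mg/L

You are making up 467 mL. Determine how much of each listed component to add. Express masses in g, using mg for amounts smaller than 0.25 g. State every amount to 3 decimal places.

L-proline 0.859 g; L-lysine hydrochloride 0.303 g; nickel chloride hexahydrate 6.538 mg; nicotinic acid 6.164 mg

Target volume = 467 mL = 0.467 L.
L-proline: 1.84 g/L × 0.467 L = 0.859 g
L-lysine hydrochloride: 0.649 g/L × 0.467 L = 0.303 g
nickel chloride hexahydrate: 14 mg/L × 0.467 L = 6.538 mg
nicotinic acid: 13.2 mg/L × 0.467 L = 6.164 mg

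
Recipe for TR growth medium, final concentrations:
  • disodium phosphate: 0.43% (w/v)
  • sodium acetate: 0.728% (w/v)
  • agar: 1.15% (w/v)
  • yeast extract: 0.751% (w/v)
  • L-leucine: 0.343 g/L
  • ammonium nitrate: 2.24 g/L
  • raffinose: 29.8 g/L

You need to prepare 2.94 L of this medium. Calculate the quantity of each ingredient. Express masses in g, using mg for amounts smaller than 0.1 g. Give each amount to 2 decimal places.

Scale factor relative to 1 L: 2.94.
disodium phosphate: 0.43 g per 100 mL × 2940 mL ÷ 100 = 12.64 g
sodium acetate: 0.728 g per 100 mL × 2940 mL ÷ 100 = 21.40 g
agar: 1.15 g per 100 mL × 2940 mL ÷ 100 = 33.81 g
yeast extract: 0.751% w/v = 7.51 g/L → 7.51 × 2.94 L = 22.08 g
L-leucine: 0.343 g/L × 2.94 L = 1.01 g
ammonium nitrate: 2.24 g/L × 2.94 L = 6.59 g
raffinose: 29.8 g/L × 2.94 L = 87.61 g

disodium phosphate 12.64 g; sodium acetate 21.40 g; agar 33.81 g; yeast extract 22.08 g; L-leucine 1.01 g; ammonium nitrate 6.59 g; raffinose 87.61 g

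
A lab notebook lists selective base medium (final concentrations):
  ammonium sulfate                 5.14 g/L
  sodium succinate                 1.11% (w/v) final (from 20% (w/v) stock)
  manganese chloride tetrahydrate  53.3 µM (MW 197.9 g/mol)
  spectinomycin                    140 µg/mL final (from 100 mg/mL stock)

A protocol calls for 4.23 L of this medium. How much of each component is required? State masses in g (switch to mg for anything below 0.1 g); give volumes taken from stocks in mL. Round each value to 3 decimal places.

ammonium sulfate 21.742 g; sodium succinate 234.765 mL; manganese chloride tetrahydrate 44.618 mg; spectinomycin 5.922 mL

Working volume: 4.23 L.
ammonium sulfate: 5.14 g/L × 4.23 L = 21.742 g
sodium succinate: dilute stock: 1.11% ÷ 20% × 4230 mL = 234.765 mL
manganese chloride tetrahydrate: 53.3 µmol/L × 197.9 g/mol × 4.23 L ÷ 1000 = 44.618 mg
spectinomycin: C1V1 = C2V2 → 140 µg/mL × 4230 mL ÷ 100000 µg/mL = 5.922 mL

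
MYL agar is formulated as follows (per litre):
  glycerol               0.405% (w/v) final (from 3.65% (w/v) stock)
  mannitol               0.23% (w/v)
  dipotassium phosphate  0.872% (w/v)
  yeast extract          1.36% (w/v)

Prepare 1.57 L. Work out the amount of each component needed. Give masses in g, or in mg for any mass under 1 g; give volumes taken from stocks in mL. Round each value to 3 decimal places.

Working volume: 1.57 L.
glycerol: V = C2·V2/C1 = 0.405% ÷ 3.65% × 1570 mL = 174.205 mL
mannitol: 0.23 g per 100 mL × 1570 mL ÷ 100 = 3.611 g
dipotassium phosphate: 0.872 g per 100 mL × 1570 mL ÷ 100 = 13.690 g
yeast extract: 1.36 g per 100 mL × 1570 mL ÷ 100 = 21.352 g

glycerol 174.205 mL; mannitol 3.611 g; dipotassium phosphate 13.690 g; yeast extract 21.352 g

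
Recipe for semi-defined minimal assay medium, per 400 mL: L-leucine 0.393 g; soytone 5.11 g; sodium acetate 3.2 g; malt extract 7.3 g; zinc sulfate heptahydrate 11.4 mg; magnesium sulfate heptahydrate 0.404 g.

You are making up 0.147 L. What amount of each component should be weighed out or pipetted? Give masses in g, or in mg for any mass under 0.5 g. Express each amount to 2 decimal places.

Ratio of target to recipe volume: 147 / 400 = 0.3675.
L-leucine: 0.393 g × (147 mL / 400 mL) = 0.144428 g = 144.43 mg
soytone: 5.11 g × (147 mL / 400 mL) = 1.88 g
sodium acetate: 3.2 g × (147 mL / 400 mL) = 1.18 g
malt extract: 7.3 g × (147 mL / 400 mL) = 2.68 g
zinc sulfate heptahydrate: 11.4 mg × (147 mL / 400 mL) = 4.19 mg
magnesium sulfate heptahydrate: 0.404 g × (147 mL / 400 mL) = 0.14847 g = 148.47 mg

L-leucine 144.43 mg; soytone 1.88 g; sodium acetate 1.18 g; malt extract 2.68 g; zinc sulfate heptahydrate 4.19 mg; magnesium sulfate heptahydrate 148.47 mg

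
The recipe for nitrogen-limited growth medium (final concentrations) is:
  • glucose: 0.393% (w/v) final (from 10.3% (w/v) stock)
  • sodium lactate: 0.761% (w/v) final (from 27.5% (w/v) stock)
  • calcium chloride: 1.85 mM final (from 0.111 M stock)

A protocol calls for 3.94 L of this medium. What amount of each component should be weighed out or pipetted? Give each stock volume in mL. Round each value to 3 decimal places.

glucose 150.332 mL; sodium lactate 109.031 mL; calcium chloride 65.667 mL

Scale factor relative to 1 L: 3.94.
glucose: C1V1 = C2V2 → 0.393% ÷ 10.3% × 3940 mL = 150.332 mL
sodium lactate: dilute stock: 0.761% ÷ 27.5% × 3940 mL = 109.031 mL
calcium chloride: dilute stock: 1.85 mM × 3940 mL ÷ 111 mM = 65.667 mL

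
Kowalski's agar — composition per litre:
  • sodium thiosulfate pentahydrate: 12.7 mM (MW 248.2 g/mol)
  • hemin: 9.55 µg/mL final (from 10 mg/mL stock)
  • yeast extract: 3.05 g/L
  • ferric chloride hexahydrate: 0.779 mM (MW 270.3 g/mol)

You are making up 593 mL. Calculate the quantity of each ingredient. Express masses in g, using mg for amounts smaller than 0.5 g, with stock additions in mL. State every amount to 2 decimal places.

Target volume = 593 mL = 0.593 L.
sodium thiosulfate pentahydrate: 12.7 mmol/L × 248.2 g/mol × 0.593 L ÷ 1000 = 1.87 g
hemin: C1V1 = C2V2 → 9.55 µg/mL × 593 mL ÷ 10000 µg/mL = 0.57 mL
yeast extract: 3.05 g/L × 0.593 L = 1.81 g
ferric chloride hexahydrate: 0.779 mmol/L × 270.3 mg/mmol × 0.593 L = 124.86 mg

sodium thiosulfate pentahydrate 1.87 g; hemin 0.57 mL; yeast extract 1.81 g; ferric chloride hexahydrate 124.86 mg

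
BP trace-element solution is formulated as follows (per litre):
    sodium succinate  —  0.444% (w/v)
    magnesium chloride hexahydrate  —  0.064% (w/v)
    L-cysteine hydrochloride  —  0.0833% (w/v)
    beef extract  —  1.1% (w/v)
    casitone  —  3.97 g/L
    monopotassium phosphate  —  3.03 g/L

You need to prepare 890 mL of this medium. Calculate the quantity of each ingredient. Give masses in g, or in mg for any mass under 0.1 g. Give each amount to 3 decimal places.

Scale factor relative to 1 L: 0.89.
sodium succinate: 0.444% w/v = 4.44 g/L → 4.44 × 0.89 L = 3.952 g
magnesium chloride hexahydrate: 0.064% w/v = 0.64 g/L → 0.64 × 0.89 L = 0.570 g
L-cysteine hydrochloride: 0.0833 g per 100 mL × 890 mL ÷ 100 = 0.741 g
beef extract: 1.1% w/v = 11 g/L → 11 × 0.89 L = 9.790 g
casitone: 3.97 g/L × 0.89 L = 3.533 g
monopotassium phosphate: 3.03 g/L × 0.89 L = 2.697 g

sodium succinate 3.952 g; magnesium chloride hexahydrate 0.570 g; L-cysteine hydrochloride 0.741 g; beef extract 9.790 g; casitone 3.533 g; monopotassium phosphate 2.697 g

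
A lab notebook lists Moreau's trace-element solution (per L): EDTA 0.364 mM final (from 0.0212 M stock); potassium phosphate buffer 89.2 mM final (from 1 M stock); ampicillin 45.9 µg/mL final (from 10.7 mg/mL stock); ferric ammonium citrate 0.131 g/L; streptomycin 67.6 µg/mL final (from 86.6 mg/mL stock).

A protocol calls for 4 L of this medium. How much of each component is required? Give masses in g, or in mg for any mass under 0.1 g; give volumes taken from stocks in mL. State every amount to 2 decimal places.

EDTA 68.68 mL; potassium phosphate buffer 356.80 mL; ampicillin 17.16 mL; ferric ammonium citrate 0.52 g; streptomycin 3.12 mL

Working volume: 4 L.
EDTA: V = C2·V2/C1 = 0.364 mM × 4000 mL ÷ 21.2 mM = 68.68 mL
potassium phosphate buffer: C1V1 = C2V2 → 89.2 mM × 4000 mL ÷ 1000 mM = 356.80 mL
ampicillin: dilute stock: 45.9 µg/mL × 4000 mL ÷ 10700 µg/mL = 17.16 mL
ferric ammonium citrate: 0.131 g/L × 4 L = 0.52 g
streptomycin: C1V1 = C2V2 → 67.6 µg/mL × 4000 mL ÷ 86600 µg/mL = 3.12 mL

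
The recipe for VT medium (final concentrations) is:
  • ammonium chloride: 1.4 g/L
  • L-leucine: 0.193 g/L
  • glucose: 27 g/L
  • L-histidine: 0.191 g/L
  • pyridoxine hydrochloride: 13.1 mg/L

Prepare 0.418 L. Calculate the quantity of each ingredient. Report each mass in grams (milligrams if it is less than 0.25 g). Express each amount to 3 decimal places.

ammonium chloride 0.585 g; L-leucine 80.674 mg; glucose 11.286 g; L-histidine 79.838 mg; pyridoxine hydrochloride 5.476 mg

Working volume: 0.418 L.
ammonium chloride: 1.4 g/L × 0.418 L = 0.585 g
L-leucine: 0.193 g/L × 0.418 L = 0.080674 g = 80.674 mg
glucose: 27 g/L × 0.418 L = 11.286 g
L-histidine: 0.191 g/L × 0.418 L = 0.079838 g = 79.838 mg
pyridoxine hydrochloride: 13.1 mg/L × 0.418 L = 5.476 mg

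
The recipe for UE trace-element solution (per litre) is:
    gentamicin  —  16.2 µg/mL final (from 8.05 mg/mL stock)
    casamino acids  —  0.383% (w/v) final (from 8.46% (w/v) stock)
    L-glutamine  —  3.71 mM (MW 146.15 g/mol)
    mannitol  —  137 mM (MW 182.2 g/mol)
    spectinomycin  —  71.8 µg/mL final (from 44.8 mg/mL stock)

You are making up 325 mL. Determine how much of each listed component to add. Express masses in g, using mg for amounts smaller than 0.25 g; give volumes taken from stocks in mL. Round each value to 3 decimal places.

gentamicin 0.654 mL; casamino acids 14.713 mL; L-glutamine 176.220 mg; mannitol 8.112 g; spectinomycin 0.521 mL

Scale factor relative to 1 L: 0.325.
gentamicin: dilute stock: 16.2 µg/mL × 325 mL ÷ 8050 µg/mL = 0.654 mL
casamino acids: dilute stock: 0.383% ÷ 8.46% × 325 mL = 14.713 mL
L-glutamine: 3.71 mmol/L × 146.15 mg/mmol × 0.325 L = 176.220 mg
mannitol: 137 mmol/L × 182.2 g/mol × 0.325 L ÷ 1000 = 8.112 g
spectinomycin: C1V1 = C2V2 → 71.8 µg/mL × 325 mL ÷ 44800 µg/mL = 0.521 mL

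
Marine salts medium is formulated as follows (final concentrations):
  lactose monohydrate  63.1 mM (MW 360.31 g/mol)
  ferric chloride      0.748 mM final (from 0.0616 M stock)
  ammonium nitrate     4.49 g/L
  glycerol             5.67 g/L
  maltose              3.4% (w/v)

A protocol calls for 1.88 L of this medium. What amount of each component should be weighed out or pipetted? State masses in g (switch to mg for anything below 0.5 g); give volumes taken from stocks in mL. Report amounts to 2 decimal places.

Scale factor relative to 1 L: 1.88.
lactose monohydrate: 63.1 mmol/L × 360.31 g/mol × 1.88 L ÷ 1000 = 42.74 g
ferric chloride: V = C2·V2/C1 = 0.748 mM × 1880 mL ÷ 61.6 mM = 22.83 mL
ammonium nitrate: 4.49 g/L × 1.88 L = 8.44 g
glycerol: 5.67 g/L × 1.88 L = 10.66 g
maltose: 3.4% w/v = 34 g/L → 34 × 1.88 L = 63.92 g

lactose monohydrate 42.74 g; ferric chloride 22.83 mL; ammonium nitrate 8.44 g; glycerol 10.66 g; maltose 63.92 g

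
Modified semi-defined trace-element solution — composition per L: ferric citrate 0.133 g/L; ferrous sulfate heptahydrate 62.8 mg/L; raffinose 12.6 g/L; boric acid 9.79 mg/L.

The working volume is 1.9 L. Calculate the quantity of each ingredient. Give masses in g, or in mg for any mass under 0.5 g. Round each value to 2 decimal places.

Working volume: 1.9 L.
ferric citrate: 0.133 g/L × 1.9 L = 0.2527 g = 252.70 mg
ferrous sulfate heptahydrate: 62.8 mg/L × 1.9 L = 119.32 mg
raffinose: 12.6 g/L × 1.9 L = 23.94 g
boric acid: 9.79 mg/L × 1.9 L = 18.60 mg

ferric citrate 252.70 mg; ferrous sulfate heptahydrate 119.32 mg; raffinose 23.94 g; boric acid 18.60 mg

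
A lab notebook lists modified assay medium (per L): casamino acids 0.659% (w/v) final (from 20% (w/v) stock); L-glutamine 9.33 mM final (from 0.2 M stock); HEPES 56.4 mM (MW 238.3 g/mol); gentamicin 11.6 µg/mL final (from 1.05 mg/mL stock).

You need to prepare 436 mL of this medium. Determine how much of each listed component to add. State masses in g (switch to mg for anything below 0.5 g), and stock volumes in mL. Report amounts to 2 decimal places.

Target volume = 436 mL = 0.436 L.
casamino acids: dilute stock: 0.659% ÷ 20% × 436 mL = 14.37 mL
L-glutamine: V = C2·V2/C1 = 9.33 mM × 436 mL ÷ 200 mM = 20.34 mL
HEPES: 56.4 mmol/L × 238.3 g/mol × 0.436 L ÷ 1000 = 5.86 g
gentamicin: V = C2·V2/C1 = 11.6 µg/mL × 436 mL ÷ 1050 µg/mL = 4.82 mL

casamino acids 14.37 mL; L-glutamine 20.34 mL; HEPES 5.86 g; gentamicin 4.82 mL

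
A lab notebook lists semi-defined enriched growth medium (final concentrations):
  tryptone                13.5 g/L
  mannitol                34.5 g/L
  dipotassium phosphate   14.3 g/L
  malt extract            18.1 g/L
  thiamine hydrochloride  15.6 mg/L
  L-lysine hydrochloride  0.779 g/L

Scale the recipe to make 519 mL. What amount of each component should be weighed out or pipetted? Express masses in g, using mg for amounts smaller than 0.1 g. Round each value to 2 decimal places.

Target volume = 519 mL = 0.519 L.
tryptone: 13.5 g/L × 0.519 L = 7.01 g
mannitol: 34.5 g/L × 0.519 L = 17.91 g
dipotassium phosphate: 14.3 g/L × 0.519 L = 7.42 g
malt extract: 18.1 g/L × 0.519 L = 9.39 g
thiamine hydrochloride: 15.6 mg/L × 0.519 L = 8.10 mg
L-lysine hydrochloride: 0.779 g/L × 0.519 L = 0.40 g

tryptone 7.01 g; mannitol 17.91 g; dipotassium phosphate 7.42 g; malt extract 9.39 g; thiamine hydrochloride 8.10 mg; L-lysine hydrochloride 0.40 g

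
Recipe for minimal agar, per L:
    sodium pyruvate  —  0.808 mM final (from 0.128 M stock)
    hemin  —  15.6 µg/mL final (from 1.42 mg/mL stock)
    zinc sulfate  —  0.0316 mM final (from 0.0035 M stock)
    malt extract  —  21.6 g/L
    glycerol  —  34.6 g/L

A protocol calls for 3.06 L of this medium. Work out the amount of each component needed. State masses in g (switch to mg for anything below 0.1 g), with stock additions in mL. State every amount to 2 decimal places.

sodium pyruvate 19.32 mL; hemin 33.62 mL; zinc sulfate 27.63 mL; malt extract 66.10 g; glycerol 105.88 g

Working volume: 3.06 L.
sodium pyruvate: V = C2·V2/C1 = 0.808 mM × 3060 mL ÷ 128 mM = 19.32 mL
hemin: C1V1 = C2V2 → 15.6 µg/mL × 3060 mL ÷ 1420 µg/mL = 33.62 mL
zinc sulfate: C1V1 = C2V2 → 0.0316 mM × 3060 mL ÷ 3.5 mM = 27.63 mL
malt extract: 21.6 g/L × 3.06 L = 66.10 g
glycerol: 34.6 g/L × 3.06 L = 105.88 g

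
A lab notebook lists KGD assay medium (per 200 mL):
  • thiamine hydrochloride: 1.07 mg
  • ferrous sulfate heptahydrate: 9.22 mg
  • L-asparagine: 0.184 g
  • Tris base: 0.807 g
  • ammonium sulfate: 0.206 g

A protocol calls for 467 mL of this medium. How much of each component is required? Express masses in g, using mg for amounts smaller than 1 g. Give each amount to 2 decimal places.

Ratio of target to recipe volume: 467 / 200 = 2.335.
thiamine hydrochloride: 1.07 mg × (467 mL / 200 mL) = 2.50 mg
ferrous sulfate heptahydrate: 9.22 mg × (467 mL / 200 mL) = 21.53 mg
L-asparagine: 0.184 g × (467 mL / 200 mL) = 0.42964 g = 429.64 mg
Tris base: 0.807 g × (467 mL / 200 mL) = 1.88 g
ammonium sulfate: 0.206 g × (467 mL / 200 mL) = 0.48101 g = 481.01 mg

thiamine hydrochloride 2.50 mg; ferrous sulfate heptahydrate 21.53 mg; L-asparagine 429.64 mg; Tris base 1.88 g; ammonium sulfate 481.01 mg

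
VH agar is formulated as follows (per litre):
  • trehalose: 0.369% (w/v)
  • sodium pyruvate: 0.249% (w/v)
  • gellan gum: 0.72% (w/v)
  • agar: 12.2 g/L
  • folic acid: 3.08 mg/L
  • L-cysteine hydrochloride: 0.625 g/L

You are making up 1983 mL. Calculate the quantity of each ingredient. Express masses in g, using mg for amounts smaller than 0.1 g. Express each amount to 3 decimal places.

trehalose 7.317 g; sodium pyruvate 4.938 g; gellan gum 14.278 g; agar 24.193 g; folic acid 6.108 mg; L-cysteine hydrochloride 1.239 g

Target volume = 1983 mL = 1.983 L.
trehalose: 0.369 g per 100 mL × 1983 mL ÷ 100 = 7.317 g
sodium pyruvate: 0.249% w/v = 2.49 g/L → 2.49 × 1.983 L = 4.938 g
gellan gum: 0.72% w/v = 7.2 g/L → 7.2 × 1.983 L = 14.278 g
agar: 12.2 g/L × 1.983 L = 24.193 g
folic acid: 3.08 mg/L × 1.983 L = 6.108 mg
L-cysteine hydrochloride: 0.625 g/L × 1.983 L = 1.239 g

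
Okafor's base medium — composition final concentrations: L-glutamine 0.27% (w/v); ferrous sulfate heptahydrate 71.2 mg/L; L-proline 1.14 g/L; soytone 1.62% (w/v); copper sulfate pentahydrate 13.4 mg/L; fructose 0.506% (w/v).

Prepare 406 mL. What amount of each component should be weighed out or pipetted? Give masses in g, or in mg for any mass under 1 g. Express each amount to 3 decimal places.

L-glutamine 1.096 g; ferrous sulfate heptahydrate 28.907 mg; L-proline 462.840 mg; soytone 6.577 g; copper sulfate pentahydrate 5.440 mg; fructose 2.054 g

Target volume = 406 mL = 0.406 L.
L-glutamine: 0.27% w/v = 2.7 g/L → 2.7 × 0.406 L = 1.096 g
ferrous sulfate heptahydrate: 71.2 mg/L × 0.406 L = 28.907 mg
L-proline: 1.14 g/L × 0.406 L = 0.46284 g = 462.840 mg
soytone: 1.62 g per 100 mL × 406 mL ÷ 100 = 6.577 g
copper sulfate pentahydrate: 13.4 mg/L × 0.406 L = 5.440 mg
fructose: 0.506 g per 100 mL × 406 mL ÷ 100 = 2.054 g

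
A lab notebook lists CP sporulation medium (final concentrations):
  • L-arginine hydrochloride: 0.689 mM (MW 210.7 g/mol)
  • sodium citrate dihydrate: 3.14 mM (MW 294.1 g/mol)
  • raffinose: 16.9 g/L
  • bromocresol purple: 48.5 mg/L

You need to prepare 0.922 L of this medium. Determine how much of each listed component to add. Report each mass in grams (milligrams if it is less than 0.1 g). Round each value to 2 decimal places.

Scale factor relative to 1 L: 0.922.
L-arginine hydrochloride: 0.689 mmol/L × 210.7 g/mol × 0.922 L ÷ 1000 = 0.13 g
sodium citrate dihydrate: 3.14 mmol/L × 294.1 g/mol × 0.922 L ÷ 1000 = 0.85 g
raffinose: 16.9 g/L × 0.922 L = 15.58 g
bromocresol purple: 48.5 mg/L × 0.922 L = 44.72 mg

L-arginine hydrochloride 0.13 g; sodium citrate dihydrate 0.85 g; raffinose 15.58 g; bromocresol purple 44.72 mg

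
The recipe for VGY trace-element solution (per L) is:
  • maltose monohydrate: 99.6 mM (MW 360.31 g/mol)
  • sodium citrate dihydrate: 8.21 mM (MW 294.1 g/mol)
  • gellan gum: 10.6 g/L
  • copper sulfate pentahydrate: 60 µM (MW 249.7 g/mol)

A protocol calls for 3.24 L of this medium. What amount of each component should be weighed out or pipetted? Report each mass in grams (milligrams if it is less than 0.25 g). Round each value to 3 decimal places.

Working volume: 3.24 L.
maltose monohydrate: 99.6 mmol/L × 360.31 g/mol × 3.24 L ÷ 1000 = 116.273 g
sodium citrate dihydrate: 8.21 mmol/L × 294.1 g/mol × 3.24 L ÷ 1000 = 7.823 g
gellan gum: 10.6 g/L × 3.24 L = 34.344 g
copper sulfate pentahydrate: 60 µmol/L × 249.7 g/mol × 3.24 L ÷ 1000 = 48.542 mg

maltose monohydrate 116.273 g; sodium citrate dihydrate 7.823 g; gellan gum 34.344 g; copper sulfate pentahydrate 48.542 mg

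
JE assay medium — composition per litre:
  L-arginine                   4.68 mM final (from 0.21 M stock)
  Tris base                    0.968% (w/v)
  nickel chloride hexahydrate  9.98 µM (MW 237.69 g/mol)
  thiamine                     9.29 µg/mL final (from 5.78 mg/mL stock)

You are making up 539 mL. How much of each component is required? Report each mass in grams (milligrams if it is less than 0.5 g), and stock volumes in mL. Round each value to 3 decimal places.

Working volume: 539 mL = 0.539 L.
L-arginine: C1V1 = C2V2 → 4.68 mM × 539 mL ÷ 210 mM = 12.012 mL
Tris base: 0.968% w/v = 9.68 g/L → 9.68 × 0.539 L = 5.218 g
nickel chloride hexahydrate: 9.98 µmol/L × 237.69 g/mol × 0.539 L ÷ 1000 = 1.279 mg
thiamine: dilute stock: 9.29 µg/mL × 539 mL ÷ 5780 µg/mL = 0.866 mL

L-arginine 12.012 mL; Tris base 5.218 g; nickel chloride hexahydrate 1.279 mg; thiamine 0.866 mL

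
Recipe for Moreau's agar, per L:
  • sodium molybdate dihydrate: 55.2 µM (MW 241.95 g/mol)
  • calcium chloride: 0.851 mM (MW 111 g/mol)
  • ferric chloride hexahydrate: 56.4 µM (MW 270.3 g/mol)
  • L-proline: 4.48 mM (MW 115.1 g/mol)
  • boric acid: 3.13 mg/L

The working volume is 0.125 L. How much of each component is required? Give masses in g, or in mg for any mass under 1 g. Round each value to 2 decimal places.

sodium molybdate dihydrate 1.67 mg; calcium chloride 11.81 mg; ferric chloride hexahydrate 1.91 mg; L-proline 64.46 mg; boric acid 0.39 mg

Scale factor relative to 1 L: 0.125.
sodium molybdate dihydrate: 55.2 µmol/L × 241.95 g/mol × 0.125 L ÷ 1000 = 1.67 mg
calcium chloride: 0.851 mmol/L × 111 mg/mmol × 0.125 L = 11.81 mg
ferric chloride hexahydrate: 56.4 µmol/L × 270.3 g/mol × 0.125 L ÷ 1000 = 1.91 mg
L-proline: 4.48 mmol/L × 115.1 mg/mmol × 0.125 L = 64.46 mg
boric acid: 3.13 mg/L × 0.125 L = 0.39 mg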